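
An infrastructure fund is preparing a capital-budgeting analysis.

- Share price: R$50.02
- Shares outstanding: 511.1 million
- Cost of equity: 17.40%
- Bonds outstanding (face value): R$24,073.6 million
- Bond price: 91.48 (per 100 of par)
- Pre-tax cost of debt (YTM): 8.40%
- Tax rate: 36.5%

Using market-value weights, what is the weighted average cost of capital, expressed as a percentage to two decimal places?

Market value of equity E = 50.02 × 511.1m = 25565.222m. Market value of debt D = 24073.6m × 91.48/100 = 22022.52928m.
Total capital V = 25565.222 + 22022.52928 = 47587.75128.
Equity: weight = 25565.222/47587.75128 = 0.5372; cost = 17.4%.
Bonds outstanding: weight = 22022.52928/47587.75128 = 0.4628; after-tax cost = 8.4% × (1 − 36.5%) = 5.3340%.
WACC = 0.5372 × 17.4000% + 0.4628 × 5.3340% = 11.8161%.

11.82%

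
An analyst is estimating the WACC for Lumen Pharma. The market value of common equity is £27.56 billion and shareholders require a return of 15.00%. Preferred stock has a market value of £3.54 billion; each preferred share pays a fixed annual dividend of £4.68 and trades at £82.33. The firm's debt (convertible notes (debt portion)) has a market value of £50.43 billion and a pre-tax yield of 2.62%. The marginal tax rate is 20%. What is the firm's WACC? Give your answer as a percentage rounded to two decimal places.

6.61%

Cost of preferred: Rp = 4.68 / 82.33 = 5.6844%.
Total capital V = 27.56 + 3.54 + 50.43 = 81.53.
Equity: weight = 27.56/81.53 = 0.3380; cost = 15%.
Preferred: weight = 3.54/81.53 = 0.0434; cost = 5.6844%.
Convertible notes (debt portion): weight = 50.43/81.53 = 0.6185; after-tax cost = 2.62% × (1 − 20%) = 2.0960%.
WACC = 0.3380 × 15.0000% + 0.0434 × 5.6844% + 0.6185 × 2.0960% = 6.6138%.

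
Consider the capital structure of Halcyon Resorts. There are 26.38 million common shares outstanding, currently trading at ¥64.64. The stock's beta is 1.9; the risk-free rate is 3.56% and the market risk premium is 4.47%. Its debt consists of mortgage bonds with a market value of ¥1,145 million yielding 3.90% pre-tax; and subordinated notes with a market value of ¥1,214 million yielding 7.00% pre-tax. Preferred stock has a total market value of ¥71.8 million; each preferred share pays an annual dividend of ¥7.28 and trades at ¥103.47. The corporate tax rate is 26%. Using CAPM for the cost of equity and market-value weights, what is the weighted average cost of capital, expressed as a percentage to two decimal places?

Cost of equity via CAPM: Re = 3.56% + 1.9 × 4.47% = 12.0530%.
Cost of preferred: Rp = 7.28 / 103.47 = 7.0359%.
Market value of equity E = 64.64 × 26.38m = 1705.2032m.
Total capital V = 1705.2032 + 71.8 + 1145 + 1214 = 4136.0032.
Equity: weight = 1705.2032/4136.0032 = 0.4123; cost = 12.053%.
Preferred: weight = 71.8/4136.0032 = 0.0174; cost = 7.0359%.
Mortgage bonds: weight = 1145/4136.0032 = 0.2768; after-tax cost = 3.9% × (1 − 26%) = 2.8860%.
Subordinated notes: weight = 1214/4136.0032 = 0.2935; after-tax cost = 7% × (1 − 26%) = 5.1800%.
WACC = 0.4123 × 12.0530% + 0.0174 × 7.0359% + 0.2768 × 2.8860% + 0.2935 × 5.1800% = 7.4108%.

7.41%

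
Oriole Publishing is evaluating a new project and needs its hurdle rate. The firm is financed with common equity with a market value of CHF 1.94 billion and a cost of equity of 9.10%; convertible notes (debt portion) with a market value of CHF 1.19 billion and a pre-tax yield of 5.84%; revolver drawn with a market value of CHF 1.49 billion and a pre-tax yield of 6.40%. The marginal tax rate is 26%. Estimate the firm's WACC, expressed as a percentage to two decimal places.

Total capital V = 1.94 + 1.19 + 1.49 = 4.62.
Equity: weight = 1.94/4.62 = 0.4199; cost = 9.1%.
Convertible notes (debt portion): weight = 1.19/4.62 = 0.2576; after-tax cost = 5.84% × (1 − 26%) = 4.3216%.
Revolver drawn: weight = 1.49/4.62 = 0.3225; after-tax cost = 6.4% × (1 − 26%) = 4.7360%.
WACC = 0.4199 × 9.1000% + 0.2576 × 4.3216% + 0.3225 × 4.7360% = 6.4618%.

6.46%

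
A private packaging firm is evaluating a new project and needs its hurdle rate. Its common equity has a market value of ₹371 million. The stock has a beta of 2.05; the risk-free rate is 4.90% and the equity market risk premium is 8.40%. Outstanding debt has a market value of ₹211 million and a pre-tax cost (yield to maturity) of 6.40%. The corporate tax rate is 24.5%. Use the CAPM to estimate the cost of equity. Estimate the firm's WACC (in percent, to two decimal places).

15.85%

Cost of equity via CAPM: Re = 4.9% + 2.05 × 8.4% = 22.1200%.
Total capital V = 371 + 211 = 582.
Equity: weight = 371/582 = 0.6375; cost = 22.12%.
Debt: weight = 211/582 = 0.3625; after-tax cost = 6.4% × (1 − 24.5%) = 4.8320%.
WACC = 0.6375 × 22.1200% + 0.3625 × 4.8320% = 15.8524%.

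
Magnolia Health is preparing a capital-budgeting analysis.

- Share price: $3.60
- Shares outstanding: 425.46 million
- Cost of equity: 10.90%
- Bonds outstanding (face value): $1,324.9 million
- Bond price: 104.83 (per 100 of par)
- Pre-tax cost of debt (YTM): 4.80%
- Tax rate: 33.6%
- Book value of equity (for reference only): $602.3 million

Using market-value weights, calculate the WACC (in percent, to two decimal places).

Market value of equity E = 3.6 × 425.46m = 1531.656m. Market value of debt D = 1324.9m × 104.83/100 = 1388.89267m.
Total capital V = 1531.656 + 1388.89267 = 2920.54867.
Equity: weight = 1531.656/2920.54867 = 0.5244; cost = 10.9%.
Bonds outstanding: weight = 1388.89267/2920.54867 = 0.4756; after-tax cost = 4.8% × (1 − 33.6%) = 3.1872%.
WACC = 0.5244 × 10.9000% + 0.4756 × 3.1872% = 7.2321%.

7.23%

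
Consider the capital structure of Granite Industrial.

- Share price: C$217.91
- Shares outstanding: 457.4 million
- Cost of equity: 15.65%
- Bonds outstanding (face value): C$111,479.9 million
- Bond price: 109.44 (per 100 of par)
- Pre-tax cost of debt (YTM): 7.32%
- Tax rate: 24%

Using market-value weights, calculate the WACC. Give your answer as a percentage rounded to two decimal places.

10.10%

Market value of equity E = 217.91 × 457.4m = 99672.034m. Market value of debt D = 111479.9m × 109.44/100 = 122003.60256m.
Total capital V = 99672.034 + 122003.60256 = 221675.63656.
Equity: weight = 99672.034/221675.63656 = 0.4496; cost = 15.65%.
Bonds outstanding: weight = 122003.60256/221675.63656 = 0.5504; after-tax cost = 7.32% × (1 − 24%) = 5.5632%.
WACC = 0.4496 × 15.6500% + 0.5504 × 5.5632% = 10.0985%.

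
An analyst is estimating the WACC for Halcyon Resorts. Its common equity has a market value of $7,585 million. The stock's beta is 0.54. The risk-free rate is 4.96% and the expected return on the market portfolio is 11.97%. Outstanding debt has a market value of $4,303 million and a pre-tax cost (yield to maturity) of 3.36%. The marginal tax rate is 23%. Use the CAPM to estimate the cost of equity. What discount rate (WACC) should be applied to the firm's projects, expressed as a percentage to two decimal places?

6.52%

Market risk premium = 11.97% − 4.96% = 7.01%.
Cost of equity via CAPM: Re = 4.96% + 0.54 × 7.01% = 8.7454%.
Total capital V = 7585 + 4303 = 11888.
Equity: weight = 7585/11888 = 0.6380; cost = 8.7454%.
Debt: weight = 4303/11888 = 0.3620; after-tax cost = 3.36% × (1 − 23%) = 2.5872%.
WACC = 0.6380 × 8.7454% + 0.3620 × 2.5872% = 6.5164%.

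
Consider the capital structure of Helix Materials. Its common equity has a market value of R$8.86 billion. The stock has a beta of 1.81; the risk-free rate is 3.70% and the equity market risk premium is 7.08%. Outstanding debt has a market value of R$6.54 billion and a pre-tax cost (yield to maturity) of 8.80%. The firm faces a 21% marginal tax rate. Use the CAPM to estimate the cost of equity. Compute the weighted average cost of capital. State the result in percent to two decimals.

Cost of equity via CAPM: Re = 3.7% + 1.81 × 7.08% = 16.5148%.
Total capital V = 8.86 + 6.54 = 15.4.
Equity: weight = 8.86/15.4 = 0.5753; cost = 16.5148%.
Debt: weight = 6.54/15.4 = 0.4247; after-tax cost = 8.8% × (1 − 21%) = 6.9520%.
WACC = 0.5753 × 16.5148% + 0.4247 × 6.9520% = 12.4537%.

12.45%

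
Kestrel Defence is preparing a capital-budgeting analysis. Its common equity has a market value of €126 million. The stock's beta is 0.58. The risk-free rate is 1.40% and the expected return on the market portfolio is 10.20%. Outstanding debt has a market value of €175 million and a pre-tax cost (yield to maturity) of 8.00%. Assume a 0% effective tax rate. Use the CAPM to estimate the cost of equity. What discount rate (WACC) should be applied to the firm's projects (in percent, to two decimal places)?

Market risk premium = 10.2% − 1.4% = 8.8%.
Cost of equity via CAPM: Re = 1.4% + 0.58 × 8.8% = 6.5040%.
Total capital V = 126 + 175 = 301.
Equity: weight = 126/301 = 0.4186; cost = 6.504%.
Debt: weight = 175/301 = 0.5814; after-tax cost = 8% × (1 − 0%) = 8.0000%.
WACC = 0.4186 × 6.5040% + 0.5814 × 8.0000% = 7.3738%.

7.37%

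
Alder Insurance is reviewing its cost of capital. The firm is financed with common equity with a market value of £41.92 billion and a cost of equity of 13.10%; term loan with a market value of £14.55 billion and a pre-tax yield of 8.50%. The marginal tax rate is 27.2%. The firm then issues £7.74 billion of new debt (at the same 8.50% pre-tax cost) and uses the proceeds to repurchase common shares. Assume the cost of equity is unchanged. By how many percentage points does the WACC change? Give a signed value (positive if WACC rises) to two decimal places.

-0.95 pp

Current WACC:
Total capital V = 41.92 + 14.55 = 56.47.
Equity: weight = 41.92/56.47 = 0.7423; cost = 13.1%.
Term loan: weight = 14.55/56.47 = 0.2577; after-tax cost = 8.5% × (1 − 27.2%) = 6.1880%.
WACC = 0.7423 × 13.1000% + 0.2577 × 6.1880% = 11.3191%.
After the change:
Total capital V = 34.18 + 22.29 = 56.47.
Equity: weight = 34.18/56.47 = 0.6053; cost = 13.1%.
Term loan: weight = 22.29/56.47 = 0.3947; after-tax cost = 8.5% × (1 − 27.2%) = 6.1880%.
WACC = 0.6053 × 13.1000% + 0.3947 × 6.1880% = 10.3717%.
Change in WACC = 10.3717% − 11.3191% = -0.9474 pp.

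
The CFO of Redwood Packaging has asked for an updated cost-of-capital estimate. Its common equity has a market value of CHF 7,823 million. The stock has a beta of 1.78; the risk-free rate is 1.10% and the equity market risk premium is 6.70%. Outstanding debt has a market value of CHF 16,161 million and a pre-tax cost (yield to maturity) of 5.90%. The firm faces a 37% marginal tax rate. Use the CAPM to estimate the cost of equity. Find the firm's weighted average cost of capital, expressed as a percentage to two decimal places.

Cost of equity via CAPM: Re = 1.1% + 1.78 × 6.7% = 13.0260%.
Total capital V = 7823 + 16161 = 23984.
Equity: weight = 7823/23984 = 0.3262; cost = 13.026%.
Debt: weight = 16161/23984 = 0.6738; after-tax cost = 5.9% × (1 − 37%) = 3.7170%.
WACC = 0.3262 × 13.0260% + 0.6738 × 3.7170% = 6.7534%.

6.75%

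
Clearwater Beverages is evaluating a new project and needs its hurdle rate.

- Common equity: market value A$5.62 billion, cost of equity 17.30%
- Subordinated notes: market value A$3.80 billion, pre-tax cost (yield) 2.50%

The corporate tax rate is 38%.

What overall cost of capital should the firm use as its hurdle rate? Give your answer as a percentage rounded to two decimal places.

10.95%

Total capital V = 5.62 + 3.8 = 9.42.
Equity: weight = 5.62/9.42 = 0.5966; cost = 17.3%.
Subordinated notes: weight = 3.8/9.42 = 0.4034; after-tax cost = 2.5% × (1 − 38%) = 1.5500%.
WACC = 0.5966 × 17.3000% + 0.4034 × 1.5500% = 10.9465%.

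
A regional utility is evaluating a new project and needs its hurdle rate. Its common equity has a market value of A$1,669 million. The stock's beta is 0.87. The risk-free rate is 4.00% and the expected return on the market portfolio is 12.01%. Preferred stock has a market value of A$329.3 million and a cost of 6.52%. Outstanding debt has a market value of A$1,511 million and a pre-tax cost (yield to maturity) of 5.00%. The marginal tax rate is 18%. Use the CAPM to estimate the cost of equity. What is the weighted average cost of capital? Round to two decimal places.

Market risk premium = 12.01% − 4.0% = 8.01%.
Cost of equity via CAPM: Re = 4.0% + 0.87 × 8.01% = 10.9687%.
Total capital V = 1669 + 329.3 + 1511 = 3509.3.
Equity: weight = 1669/3509.3 = 0.4756; cost = 10.9687%.
Preferred: weight = 329.3/3509.3 = 0.0938; cost = 6.52%.
Debt: weight = 1511/3509.3 = 0.4306; after-tax cost = 5% × (1 − 18%) = 4.1000%.
WACC = 0.4756 × 10.9687% + 0.0938 × 6.5200% + 0.4306 × 4.1000% = 7.5938%.

7.59%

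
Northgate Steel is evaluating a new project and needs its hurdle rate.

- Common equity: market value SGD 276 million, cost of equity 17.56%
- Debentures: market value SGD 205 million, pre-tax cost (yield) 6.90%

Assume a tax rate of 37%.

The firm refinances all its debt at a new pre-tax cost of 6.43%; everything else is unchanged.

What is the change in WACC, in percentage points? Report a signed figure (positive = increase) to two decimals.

Current WACC:
Total capital V = 276 + 205 = 481.
Equity: weight = 276/481 = 0.5738; cost = 17.56%.
Debentures: weight = 205/481 = 0.4262; after-tax cost = 6.9% × (1 − 37%) = 4.3470%.
WACC = 0.5738 × 17.5600% + 0.4262 × 4.3470% = 11.9287%.
After the change:
Total capital V = 276 + 205 = 481.
Equity: weight = 276/481 = 0.5738; cost = 17.56%.
Debentures: weight = 205/481 = 0.4262; after-tax cost = 6.43% × (1 − 37%) = 4.0509%.
WACC = 0.5738 × 17.5600% + 0.4262 × 4.0509% = 11.8025%.
Change in WACC = 11.8025% − 11.9287% = -0.1262 pp.

-0.13 pp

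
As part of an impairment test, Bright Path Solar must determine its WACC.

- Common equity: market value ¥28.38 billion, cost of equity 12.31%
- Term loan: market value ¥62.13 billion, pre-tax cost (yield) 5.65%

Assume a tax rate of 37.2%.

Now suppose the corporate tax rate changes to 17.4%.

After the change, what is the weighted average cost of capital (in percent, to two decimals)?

After the change:
Total capital V = 28.38 + 62.13 = 90.51.
Equity: weight = 28.38/90.51 = 0.3136; cost = 12.31%.
Term loan: weight = 62.13/90.51 = 0.6864; after-tax cost = 5.65% × (1 − 17.4%) = 4.6669%.
WACC = 0.3136 × 12.3100% + 0.6864 × 4.6669% = 7.0634%.

7.06%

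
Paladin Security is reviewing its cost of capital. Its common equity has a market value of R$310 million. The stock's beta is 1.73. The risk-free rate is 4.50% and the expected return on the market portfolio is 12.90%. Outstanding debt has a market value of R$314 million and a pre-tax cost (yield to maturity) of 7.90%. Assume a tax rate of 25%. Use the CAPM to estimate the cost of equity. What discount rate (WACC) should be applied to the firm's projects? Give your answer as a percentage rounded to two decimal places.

Market risk premium = 12.9% − 4.5% = 8.4%.
Cost of equity via CAPM: Re = 4.5% + 1.73 × 8.4% = 19.0320%.
Total capital V = 310 + 314 = 624.
Equity: weight = 310/624 = 0.4968; cost = 19.032%.
Debt: weight = 314/624 = 0.5032; after-tax cost = 7.9% × (1 − 25%) = 5.9250%.
WACC = 0.4968 × 19.0320% + 0.5032 × 5.9250% = 12.4365%.

12.44%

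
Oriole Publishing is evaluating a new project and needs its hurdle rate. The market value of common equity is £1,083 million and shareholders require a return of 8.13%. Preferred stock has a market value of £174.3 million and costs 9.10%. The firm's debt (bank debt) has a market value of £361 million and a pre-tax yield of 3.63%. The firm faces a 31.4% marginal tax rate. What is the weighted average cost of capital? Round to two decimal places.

Total capital V = 1083 + 174.3 + 361 = 1618.3.
Equity: weight = 1083/1618.3 = 0.6692; cost = 8.13%.
Preferred: weight = 174.3/1618.3 = 0.1077; cost = 9.1%.
Bank debt: weight = 361/1618.3 = 0.2231; after-tax cost = 3.63% × (1 − 31.4%) = 2.4902%.
WACC = 0.6692 × 8.1300% + 0.1077 × 9.1000% + 0.2231 × 2.4902% = 6.9764%.

6.98%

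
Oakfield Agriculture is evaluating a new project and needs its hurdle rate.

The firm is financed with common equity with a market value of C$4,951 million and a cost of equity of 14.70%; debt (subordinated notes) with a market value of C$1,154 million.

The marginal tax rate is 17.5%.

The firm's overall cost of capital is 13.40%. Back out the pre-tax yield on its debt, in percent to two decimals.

9.48%

Total capital V = 4951 + 1154 = 6105.
Equity weight = 4951/6105 = 0.8110.
Subordinated notes weight = 1154/6105 = 0.1890.
Equity contribution = 0.8110 × 14.7% = 11.9213%.
Remaining for debt = 13.4% − 11.9213% = 1.4787%.
Rd × (1 − 17.5%) × 0.1890 = 1.4787%  ⇒  Rd = 9.4820%.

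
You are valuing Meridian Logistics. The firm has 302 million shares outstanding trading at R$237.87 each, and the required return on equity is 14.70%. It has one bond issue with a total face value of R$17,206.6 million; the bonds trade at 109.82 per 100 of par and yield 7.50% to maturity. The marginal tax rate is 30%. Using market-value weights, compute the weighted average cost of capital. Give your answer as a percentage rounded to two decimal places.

Market value of equity E = 237.87 × 302m = 71836.74m. Market value of debt D = 17206.6m × 109.82/100 = 18896.28812m.
Total capital V = 71836.74 + 18896.28812 = 90733.02812.
Equity: weight = 71836.74/90733.02812 = 0.7917; cost = 14.7%.
Bonds outstanding: weight = 18896.28812/90733.02812 = 0.2083; after-tax cost = 7.5% × (1 − 30%) = 5.2500%.
WACC = 0.7917 × 14.7000% + 0.2083 × 5.2500% = 12.7319%.

12.73%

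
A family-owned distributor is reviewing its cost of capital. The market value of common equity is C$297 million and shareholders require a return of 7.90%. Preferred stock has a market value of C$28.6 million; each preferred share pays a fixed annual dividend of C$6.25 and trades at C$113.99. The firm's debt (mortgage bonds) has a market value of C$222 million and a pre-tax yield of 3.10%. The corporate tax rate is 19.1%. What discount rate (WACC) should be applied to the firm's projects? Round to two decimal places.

Cost of preferred: Rp = 6.25 / 113.99 = 5.4829%.
Total capital V = 297 + 28.6 + 222 = 547.6.
Equity: weight = 297/547.6 = 0.5424; cost = 7.9%.
Preferred: weight = 28.6/547.6 = 0.0522; cost = 5.4829%.
Mortgage bonds: weight = 222/547.6 = 0.4054; after-tax cost = 3.1% × (1 − 19.1%) = 2.5079%.
WACC = 0.5424 × 7.9000% + 0.0522 × 5.4829% + 0.4054 × 2.5079% = 5.5878%.

5.59%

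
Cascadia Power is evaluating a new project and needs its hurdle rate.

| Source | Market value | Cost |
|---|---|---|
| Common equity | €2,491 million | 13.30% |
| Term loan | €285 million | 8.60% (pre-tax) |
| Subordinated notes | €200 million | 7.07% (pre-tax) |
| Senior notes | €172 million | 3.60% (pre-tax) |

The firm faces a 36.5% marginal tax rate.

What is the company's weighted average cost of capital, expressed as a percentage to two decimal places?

11.43%

Total capital V = 2491 + 285 + 200 + 172 = 3148.
Equity: weight = 2491/3148 = 0.7913; cost = 13.3%.
Term loan: weight = 285/3148 = 0.0905; after-tax cost = 8.6% × (1 − 36.5%) = 5.4610%.
Subordinated notes: weight = 200/3148 = 0.0635; after-tax cost = 7.07% × (1 − 36.5%) = 4.4895%.
Senior notes: weight = 172/3148 = 0.0546; after-tax cost = 3.6% × (1 − 36.5%) = 2.2860%.
WACC = 0.7913 × 13.3000% + 0.0905 × 5.4610% + 0.0635 × 4.4895% + 0.0546 × 2.2860% = 11.4288%.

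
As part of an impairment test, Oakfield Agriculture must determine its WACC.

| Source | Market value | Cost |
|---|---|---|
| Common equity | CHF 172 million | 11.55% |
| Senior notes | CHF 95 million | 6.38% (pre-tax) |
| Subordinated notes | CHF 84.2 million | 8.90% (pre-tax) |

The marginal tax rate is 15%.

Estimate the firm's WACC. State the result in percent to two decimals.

8.94%

Total capital V = 172 + 95 + 84.2 = 351.2.
Equity: weight = 172/351.2 = 0.4897; cost = 11.55%.
Senior notes: weight = 95/351.2 = 0.2705; after-tax cost = 6.38% × (1 − 15%) = 5.4230%.
Subordinated notes: weight = 84.2/351.2 = 0.2397; after-tax cost = 8.9% × (1 − 15%) = 7.5650%.
WACC = 0.4897 × 11.5500% + 0.2705 × 5.4230% + 0.2397 × 7.5650% = 8.9372%.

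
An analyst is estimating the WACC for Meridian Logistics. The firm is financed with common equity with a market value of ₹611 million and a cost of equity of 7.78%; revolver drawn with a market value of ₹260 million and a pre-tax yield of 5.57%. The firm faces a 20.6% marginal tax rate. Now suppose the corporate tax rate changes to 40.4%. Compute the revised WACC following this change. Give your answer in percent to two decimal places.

6.45%

After the change:
Total capital V = 611 + 260 = 871.
Equity: weight = 611/871 = 0.7015; cost = 7.78%.
Revolver drawn: weight = 260/871 = 0.2985; after-tax cost = 5.57% × (1 − 40.4%) = 3.3197%.
WACC = 0.7015 × 7.7800% + 0.2985 × 3.3197% = 6.4486%.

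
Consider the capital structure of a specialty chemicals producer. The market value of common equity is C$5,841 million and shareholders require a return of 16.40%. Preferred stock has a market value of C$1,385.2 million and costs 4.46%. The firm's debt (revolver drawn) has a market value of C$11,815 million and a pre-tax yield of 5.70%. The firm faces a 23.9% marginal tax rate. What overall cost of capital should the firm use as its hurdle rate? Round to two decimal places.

8.05%

Total capital V = 5841 + 1385.2 + 11815 = 19041.2.
Equity: weight = 5841/19041.2 = 0.3068; cost = 16.4%.
Preferred: weight = 1385.2/19041.2 = 0.0727; cost = 4.46%.
Revolver drawn: weight = 11815/19041.2 = 0.6205; after-tax cost = 5.7% × (1 − 23.9%) = 4.3377%.
WACC = 0.3068 × 16.4000% + 0.0727 × 4.4600% + 0.6205 × 4.3377% = 8.0468%.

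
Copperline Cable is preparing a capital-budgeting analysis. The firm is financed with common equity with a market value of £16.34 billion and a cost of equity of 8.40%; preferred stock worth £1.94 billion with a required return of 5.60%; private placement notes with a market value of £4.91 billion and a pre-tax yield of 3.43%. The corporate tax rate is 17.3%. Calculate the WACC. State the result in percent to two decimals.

6.99%

Total capital V = 16.34 + 1.94 + 4.91 = 23.19.
Equity: weight = 16.34/23.19 = 0.7046; cost = 8.4%.
Preferred: weight = 1.94/23.19 = 0.0837; cost = 5.6%.
Private placement notes: weight = 4.91/23.19 = 0.2117; after-tax cost = 3.43% × (1 − 17.3%) = 2.8366%.
WACC = 0.7046 × 8.4000% + 0.0837 × 5.6000% + 0.2117 × 2.8366% = 6.9878%.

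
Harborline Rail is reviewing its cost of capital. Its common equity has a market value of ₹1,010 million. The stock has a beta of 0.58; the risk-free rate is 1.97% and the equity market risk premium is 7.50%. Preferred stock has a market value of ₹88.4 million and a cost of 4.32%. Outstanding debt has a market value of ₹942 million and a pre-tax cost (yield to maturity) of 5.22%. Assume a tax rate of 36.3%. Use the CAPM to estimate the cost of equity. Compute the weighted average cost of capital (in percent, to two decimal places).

Cost of equity via CAPM: Re = 1.97% + 0.58 × 7.5% = 6.3200%.
Total capital V = 1010 + 88.4 + 942 = 2040.4.
Equity: weight = 1010/2040.4 = 0.4950; cost = 6.32%.
Preferred: weight = 88.4/2040.4 = 0.0433; cost = 4.32%.
Debt: weight = 942/2040.4 = 0.4617; after-tax cost = 5.22% × (1 − 36.3%) = 3.3251%.
WACC = 0.4950 × 6.3200% + 0.0433 × 4.3200% + 0.4617 × 3.3251% = 4.8507%.

4.85%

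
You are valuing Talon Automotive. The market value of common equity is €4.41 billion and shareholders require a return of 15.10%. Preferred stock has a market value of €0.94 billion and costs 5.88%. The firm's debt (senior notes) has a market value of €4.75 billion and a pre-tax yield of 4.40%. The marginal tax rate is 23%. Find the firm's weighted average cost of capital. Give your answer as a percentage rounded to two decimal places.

Total capital V = 4.41 + 0.94 + 4.75 = 10.1.
Equity: weight = 4.41/10.1 = 0.4366; cost = 15.1%.
Preferred: weight = 0.94/10.1 = 0.0931; cost = 5.88%.
Senior notes: weight = 4.75/10.1 = 0.4703; after-tax cost = 4.4% × (1 − 23%) = 3.3880%.
WACC = 0.4366 × 15.1000% + 0.0931 × 5.8800% + 0.4703 × 3.3880% = 8.7338%.

8.73%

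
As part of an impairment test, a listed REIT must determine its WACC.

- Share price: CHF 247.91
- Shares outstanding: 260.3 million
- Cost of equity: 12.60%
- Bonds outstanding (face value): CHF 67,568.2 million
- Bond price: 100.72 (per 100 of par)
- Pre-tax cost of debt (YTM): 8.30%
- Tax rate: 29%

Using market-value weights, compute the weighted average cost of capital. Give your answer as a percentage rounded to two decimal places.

9.16%

Market value of equity E = 247.91 × 260.3m = 64530.973m. Market value of debt D = 67568.2m × 100.72/100 = 68054.69104m.
Total capital V = 64530.973 + 68054.69104 = 132585.66404.
Equity: weight = 64530.973/132585.66404 = 0.4867; cost = 12.6%.
Bonds outstanding: weight = 68054.69104/132585.66404 = 0.5133; after-tax cost = 8.3% × (1 − 29%) = 5.8930%.
WACC = 0.4867 × 12.6000% + 0.5133 × 5.8930% = 9.1574%.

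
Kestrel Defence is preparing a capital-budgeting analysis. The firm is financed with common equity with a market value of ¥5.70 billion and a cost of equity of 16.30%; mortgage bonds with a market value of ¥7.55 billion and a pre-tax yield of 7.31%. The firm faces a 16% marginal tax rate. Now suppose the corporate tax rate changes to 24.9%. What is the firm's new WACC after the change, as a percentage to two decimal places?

After the change:
Total capital V = 5.7 + 7.55 = 13.25.
Equity: weight = 5.7/13.25 = 0.4302; cost = 16.3%.
Mortgage bonds: weight = 7.55/13.25 = 0.5698; after-tax cost = 7.31% × (1 − 24.9%) = 5.4898%.
WACC = 0.4302 × 16.3000% + 0.5698 × 5.4898% = 10.1402%.

10.14%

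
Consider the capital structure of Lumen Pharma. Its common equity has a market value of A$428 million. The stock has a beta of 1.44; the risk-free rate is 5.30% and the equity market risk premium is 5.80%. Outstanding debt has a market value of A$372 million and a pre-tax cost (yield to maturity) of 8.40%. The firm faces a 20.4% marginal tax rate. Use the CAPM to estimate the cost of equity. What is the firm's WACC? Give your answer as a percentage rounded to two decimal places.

10.41%

Cost of equity via CAPM: Re = 5.3% + 1.44 × 5.8% = 13.6520%.
Total capital V = 428 + 372 = 800.
Equity: weight = 428/800 = 0.5350; cost = 13.652%.
Debt: weight = 372/800 = 0.4650; after-tax cost = 8.4% × (1 − 20.4%) = 6.6864%.
WACC = 0.5350 × 13.6520% + 0.4650 × 6.6864% = 10.4130%.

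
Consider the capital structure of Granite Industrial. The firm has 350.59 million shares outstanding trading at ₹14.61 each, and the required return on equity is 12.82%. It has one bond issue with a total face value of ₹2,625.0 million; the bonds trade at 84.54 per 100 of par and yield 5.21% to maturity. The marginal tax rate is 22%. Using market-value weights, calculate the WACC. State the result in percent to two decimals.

Market value of equity E = 14.61 × 350.59m = 5122.1199m. Market value of debt D = 2625m × 84.54/100 = 2219.175m.
Total capital V = 5122.1199 + 2219.175 = 7341.2949.
Equity: weight = 5122.1199/7341.2949 = 0.6977; cost = 12.82%.
Bonds outstanding: weight = 2219.175/7341.2949 = 0.3023; after-tax cost = 5.21% × (1 − 22%) = 4.0638%.
WACC = 0.6977 × 12.8200% + 0.3023 × 4.0638% = 10.1731%.

10.17%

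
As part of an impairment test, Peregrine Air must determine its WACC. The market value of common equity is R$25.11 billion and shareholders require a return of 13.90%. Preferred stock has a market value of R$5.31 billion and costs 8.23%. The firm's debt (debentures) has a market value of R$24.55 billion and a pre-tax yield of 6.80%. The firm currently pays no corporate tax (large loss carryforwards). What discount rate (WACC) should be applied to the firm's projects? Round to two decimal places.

Total capital V = 25.11 + 5.31 + 24.55 = 54.97.
Equity: weight = 25.11/54.97 = 0.4568; cost = 13.9%.
Preferred: weight = 5.31/54.97 = 0.0966; cost = 8.23%.
Debentures: weight = 24.55/54.97 = 0.4466; after-tax cost = 6.8% × (1 − 0%) = 6.8000%.
WACC = 0.4568 × 13.9000% + 0.0966 × 8.2300% + 0.4466 × 6.8000% = 10.1814%.

10.18%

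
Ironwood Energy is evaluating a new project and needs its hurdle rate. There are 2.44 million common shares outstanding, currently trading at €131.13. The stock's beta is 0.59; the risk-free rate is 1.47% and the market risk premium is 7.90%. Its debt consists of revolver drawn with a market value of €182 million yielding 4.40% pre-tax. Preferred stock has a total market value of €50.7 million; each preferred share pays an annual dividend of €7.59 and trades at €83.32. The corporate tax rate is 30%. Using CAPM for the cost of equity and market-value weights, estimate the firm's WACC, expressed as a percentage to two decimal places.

5.40%

Cost of equity via CAPM: Re = 1.47% + 0.59 × 7.9% = 6.1310%.
Cost of preferred: Rp = 7.59 / 83.32 = 9.1095%.
Market value of equity E = 131.13 × 2.44m = 319.9572m.
Total capital V = 319.9572 + 50.7 + 182 = 552.6572.
Equity: weight = 319.9572/552.6572 = 0.5789; cost = 6.131%.
Preferred: weight = 50.7/552.6572 = 0.0917; cost = 9.1095%.
Revolver drawn: weight = 182/552.6572 = 0.3293; after-tax cost = 4.4% × (1 − 30%) = 3.0800%.
WACC = 0.5789 × 6.1310% + 0.0917 × 9.1095% + 0.3293 × 3.0800% = 5.3995%.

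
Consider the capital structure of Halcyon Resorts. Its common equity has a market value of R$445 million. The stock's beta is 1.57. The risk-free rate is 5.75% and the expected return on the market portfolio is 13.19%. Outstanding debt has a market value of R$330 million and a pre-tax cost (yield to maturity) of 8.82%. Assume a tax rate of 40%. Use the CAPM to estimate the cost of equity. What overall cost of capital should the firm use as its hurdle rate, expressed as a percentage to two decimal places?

12.26%

Market risk premium = 13.19% − 5.75% = 7.44%.
Cost of equity via CAPM: Re = 5.75% + 1.57 × 7.44% = 17.4308%.
Total capital V = 445 + 330 = 775.
Equity: weight = 445/775 = 0.5742; cost = 17.4308%.
Debt: weight = 330/775 = 0.4258; after-tax cost = 8.82% × (1 − 40%) = 5.2920%.
WACC = 0.5742 × 17.4308% + 0.4258 × 5.2920% = 12.2620%.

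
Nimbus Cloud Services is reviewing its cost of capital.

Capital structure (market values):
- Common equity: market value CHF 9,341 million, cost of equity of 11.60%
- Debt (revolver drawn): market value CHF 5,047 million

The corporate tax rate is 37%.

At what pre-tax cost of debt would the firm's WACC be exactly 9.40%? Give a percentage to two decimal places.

Total capital V = 9341 + 5047 = 14388.
Equity weight = 9341/14388 = 0.6492.
Revolver drawn weight = 5047/14388 = 0.3508.
Equity contribution = 0.6492 × 11.6% = 7.5310%.
Remaining for debt = 9.4% − 7.5310% = 1.8690%.
Rd × (1 − 37%) × 0.3508 = 1.8690%  ⇒  Rd = 8.4575%.

8.46%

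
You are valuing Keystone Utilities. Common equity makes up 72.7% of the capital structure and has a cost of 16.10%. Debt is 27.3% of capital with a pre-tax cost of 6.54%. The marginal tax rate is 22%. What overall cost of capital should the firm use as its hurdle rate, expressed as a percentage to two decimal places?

After-tax cost of debt = 6.54% × (1 − 22%) = 5.1012%.
WACC = 0.727 × 16.1000% + 0.273 × 5.1012% = 13.0973%.

13.10%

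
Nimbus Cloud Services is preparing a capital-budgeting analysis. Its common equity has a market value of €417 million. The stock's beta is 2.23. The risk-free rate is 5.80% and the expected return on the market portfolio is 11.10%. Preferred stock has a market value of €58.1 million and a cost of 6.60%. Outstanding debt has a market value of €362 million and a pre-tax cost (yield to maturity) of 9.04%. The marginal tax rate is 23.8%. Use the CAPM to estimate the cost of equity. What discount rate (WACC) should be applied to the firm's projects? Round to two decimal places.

12.21%

Market risk premium = 11.1% − 5.8% = 5.3%.
Cost of equity via CAPM: Re = 5.8% + 2.23 × 5.3% = 17.6190%.
Total capital V = 417 + 58.1 + 362 = 837.1.
Equity: weight = 417/837.1 = 0.4981; cost = 17.619%.
Preferred: weight = 58.1/837.1 = 0.0694; cost = 6.6%.
Debt: weight = 362/837.1 = 0.4324; after-tax cost = 9.04% × (1 − 23.8%) = 6.8885%.
WACC = 0.4981 × 17.6190% + 0.0694 × 6.6000% + 0.4324 × 6.8885% = 12.2138%.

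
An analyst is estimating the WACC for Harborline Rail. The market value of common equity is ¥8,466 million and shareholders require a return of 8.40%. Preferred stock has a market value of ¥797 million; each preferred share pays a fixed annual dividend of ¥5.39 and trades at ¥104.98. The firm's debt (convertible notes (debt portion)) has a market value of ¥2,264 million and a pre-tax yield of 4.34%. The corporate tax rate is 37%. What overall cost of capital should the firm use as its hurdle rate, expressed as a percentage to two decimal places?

7.06%

Cost of preferred: Rp = 5.39 / 104.98 = 5.1343%.
Total capital V = 8466 + 797 + 2264 = 11527.
Equity: weight = 8466/11527 = 0.7344; cost = 8.4%.
Preferred: weight = 797/11527 = 0.0691; cost = 5.1343%.
Convertible notes (debt portion): weight = 2264/11527 = 0.1964; after-tax cost = 4.34% × (1 − 37%) = 2.7342%.
WACC = 0.7344 × 8.4000% + 0.0691 × 5.1343% + 0.1964 × 2.7342% = 7.0614%.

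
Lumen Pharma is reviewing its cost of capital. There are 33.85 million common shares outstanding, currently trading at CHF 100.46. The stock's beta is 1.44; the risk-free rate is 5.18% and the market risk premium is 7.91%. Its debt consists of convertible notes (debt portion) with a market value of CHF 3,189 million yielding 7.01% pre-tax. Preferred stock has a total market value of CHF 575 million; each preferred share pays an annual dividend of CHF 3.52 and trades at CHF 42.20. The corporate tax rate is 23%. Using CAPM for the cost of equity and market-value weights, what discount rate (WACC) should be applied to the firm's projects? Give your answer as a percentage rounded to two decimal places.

10.94%

Cost of equity via CAPM: Re = 5.18% + 1.44 × 7.91% = 16.5704%.
Cost of preferred: Rp = 3.52 / 42.2 = 8.3412%.
Market value of equity E = 100.46 × 33.85m = 3400.571m.
Total capital V = 3400.571 + 575 + 3189 = 7164.571.
Equity: weight = 3400.571/7164.571 = 0.4746; cost = 16.5704%.
Preferred: weight = 575/7164.571 = 0.0803; cost = 8.3412%.
Convertible notes (debt portion): weight = 3189/7164.571 = 0.4451; after-tax cost = 7.01% × (1 − 23%) = 5.3977%.
WACC = 0.4746 × 16.5704% + 0.0803 × 8.3412% + 0.4451 × 5.3977% = 10.9369%.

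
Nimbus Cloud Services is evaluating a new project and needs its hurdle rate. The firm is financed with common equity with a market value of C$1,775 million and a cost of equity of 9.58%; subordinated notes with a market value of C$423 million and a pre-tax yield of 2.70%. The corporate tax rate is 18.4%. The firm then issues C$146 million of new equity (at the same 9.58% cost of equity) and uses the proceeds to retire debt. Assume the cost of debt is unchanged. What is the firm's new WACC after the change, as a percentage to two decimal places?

After the change:
Total capital V = 1921 + 277 = 2198.
Equity: weight = 1921/2198 = 0.8740; cost = 9.58%.
Subordinated notes: weight = 277/2198 = 0.1260; after-tax cost = 2.7% × (1 − 18.4%) = 2.2032%.
WACC = 0.8740 × 9.5800% + 0.1260 × 2.2032% = 8.6503%.

8.65%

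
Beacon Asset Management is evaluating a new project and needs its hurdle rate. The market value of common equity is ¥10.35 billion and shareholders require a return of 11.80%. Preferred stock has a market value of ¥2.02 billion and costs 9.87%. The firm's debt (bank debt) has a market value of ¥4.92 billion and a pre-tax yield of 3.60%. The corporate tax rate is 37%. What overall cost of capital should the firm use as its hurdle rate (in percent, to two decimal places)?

Total capital V = 10.35 + 2.02 + 4.92 = 17.29.
Equity: weight = 10.35/17.29 = 0.5986; cost = 11.8%.
Preferred: weight = 2.02/17.29 = 0.1168; cost = 9.87%.
Bank debt: weight = 4.92/17.29 = 0.2846; after-tax cost = 3.6% × (1 − 37%) = 2.2680%.
WACC = 0.5986 × 11.8000% + 0.1168 × 9.8700% + 0.2846 × 2.2680% = 8.8621%.

8.86%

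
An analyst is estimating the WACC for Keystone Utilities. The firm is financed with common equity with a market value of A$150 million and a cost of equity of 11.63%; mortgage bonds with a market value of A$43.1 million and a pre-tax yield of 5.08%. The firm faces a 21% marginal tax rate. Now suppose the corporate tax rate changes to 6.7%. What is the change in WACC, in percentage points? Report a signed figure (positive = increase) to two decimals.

Current WACC:
Total capital V = 150 + 43.1 = 193.1.
Equity: weight = 150/193.1 = 0.7768; cost = 11.63%.
Mortgage bonds: weight = 43.1/193.1 = 0.2232; after-tax cost = 5.08% × (1 − 21%) = 4.0132%.
WACC = 0.7768 × 11.6300% + 0.2232 × 4.0132% = 9.9299%.
After the change:
Total capital V = 150 + 43.1 = 193.1.
Equity: weight = 150/193.1 = 0.7768; cost = 11.63%.
Mortgage bonds: weight = 43.1/193.1 = 0.2232; after-tax cost = 5.08% × (1 − 6.7%) = 4.7396%.
WACC = 0.7768 × 11.6300% + 0.2232 × 4.7396% = 10.0921%.
Change in WACC = 10.0921% − 9.9299% = 0.1621 pp.

+0.16 pp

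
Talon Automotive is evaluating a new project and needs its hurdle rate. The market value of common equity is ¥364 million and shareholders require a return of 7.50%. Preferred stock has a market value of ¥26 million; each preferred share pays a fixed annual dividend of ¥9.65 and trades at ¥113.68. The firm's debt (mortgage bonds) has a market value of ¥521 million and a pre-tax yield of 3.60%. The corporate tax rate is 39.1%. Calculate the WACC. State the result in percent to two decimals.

Cost of preferred: Rp = 9.65 / 113.68 = 8.4887%.
Total capital V = 364 + 26 + 521 = 911.
Equity: weight = 364/911 = 0.3996; cost = 7.5%.
Preferred: weight = 26/911 = 0.0285; cost = 8.4887%.
Mortgage bonds: weight = 521/911 = 0.5719; after-tax cost = 3.6% × (1 − 39.1%) = 2.1924%.
WACC = 0.3996 × 7.5000% + 0.0285 × 8.4887% + 0.5719 × 2.1924% = 4.4928%.

4.49%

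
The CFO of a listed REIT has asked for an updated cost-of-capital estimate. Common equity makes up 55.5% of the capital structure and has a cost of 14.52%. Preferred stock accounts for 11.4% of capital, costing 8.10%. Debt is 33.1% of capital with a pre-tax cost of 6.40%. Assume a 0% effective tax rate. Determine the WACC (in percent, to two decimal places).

After-tax cost of debt = 6.4% × (1 − 0%) = 6.4000%.
WACC = 0.555 × 14.5200% + 0.114 × 8.1000% + 0.331 × 6.4000% = 11.1004%.

11.10%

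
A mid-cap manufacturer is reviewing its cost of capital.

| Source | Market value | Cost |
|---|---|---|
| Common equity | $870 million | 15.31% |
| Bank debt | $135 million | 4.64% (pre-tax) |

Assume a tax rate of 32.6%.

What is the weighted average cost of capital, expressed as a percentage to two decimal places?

Total capital V = 870 + 135 = 1005.
Equity: weight = 870/1005 = 0.8657; cost = 15.31%.
Bank debt: weight = 135/1005 = 0.1343; after-tax cost = 4.64% × (1 − 32.6%) = 3.1274%.
WACC = 0.8657 × 15.3100% + 0.1343 × 3.1274% = 13.6735%.

13.67%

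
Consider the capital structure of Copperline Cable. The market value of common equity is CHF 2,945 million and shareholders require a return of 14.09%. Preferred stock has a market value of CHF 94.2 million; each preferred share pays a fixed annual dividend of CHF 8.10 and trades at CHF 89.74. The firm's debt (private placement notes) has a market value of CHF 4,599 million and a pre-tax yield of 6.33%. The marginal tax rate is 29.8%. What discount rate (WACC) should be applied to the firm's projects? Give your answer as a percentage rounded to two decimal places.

Cost of preferred: Rp = 8.1 / 89.74 = 9.0261%.
Total capital V = 2945 + 94.2 + 4599 = 7638.2.
Equity: weight = 2945/7638.2 = 0.3856; cost = 14.09%.
Preferred: weight = 94.2/7638.2 = 0.0123; cost = 9.0261%.
Private placement notes: weight = 4599/7638.2 = 0.6021; after-tax cost = 6.33% × (1 − 29.8%) = 4.4437%.
WACC = 0.3856 × 14.0900% + 0.0123 × 9.0261% + 0.6021 × 4.4437% = 8.2194%.

8.22%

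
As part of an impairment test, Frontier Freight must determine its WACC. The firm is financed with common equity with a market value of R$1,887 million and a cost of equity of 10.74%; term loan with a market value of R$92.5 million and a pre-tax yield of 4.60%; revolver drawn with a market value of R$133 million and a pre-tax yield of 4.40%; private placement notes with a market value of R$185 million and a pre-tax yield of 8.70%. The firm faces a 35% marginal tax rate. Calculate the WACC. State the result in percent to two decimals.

9.56%

Total capital V = 1887 + 92.5 + 133 + 185 = 2297.5.
Equity: weight = 1887/2297.5 = 0.8213; cost = 10.74%.
Term loan: weight = 92.5/2297.5 = 0.0403; after-tax cost = 4.6% × (1 − 35%) = 2.9900%.
Revolver drawn: weight = 133/2297.5 = 0.0579; after-tax cost = 4.4% × (1 − 35%) = 2.8600%.
Private placement notes: weight = 185/2297.5 = 0.0805; after-tax cost = 8.7% × (1 − 35%) = 5.6550%.
WACC = 0.8213 × 10.7400% + 0.0403 × 2.9900% + 0.0579 × 2.8600% + 0.0805 × 5.6550% = 9.5624%.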